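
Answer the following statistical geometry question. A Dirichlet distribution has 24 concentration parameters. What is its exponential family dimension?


Exponential family dimension calculation:
Dirichlet with 24 components has 24 natural parameters.

24


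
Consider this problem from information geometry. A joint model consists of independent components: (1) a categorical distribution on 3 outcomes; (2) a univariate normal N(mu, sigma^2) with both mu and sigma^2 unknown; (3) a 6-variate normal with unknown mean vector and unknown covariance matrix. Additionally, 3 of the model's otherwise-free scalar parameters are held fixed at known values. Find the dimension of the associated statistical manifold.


The dimension of a statistical manifold equals the number of free
(independent) real parameters of the model. For a product of independent
blocks the parameter counts add.
- categorical on 3 outcomes (probabilities sum to 1): 3-1 = 2.
- normal (mu, sigma^2): 2.
- 6-variate normal: 6 (mean) + 6*7/2 = 21 (symmetric covariance) = 27.
Total = 2 + 2 + 27 = 31.
3 parameter(s) fixed at known values: 31 - 3 = 28.
Dimension = 28

28


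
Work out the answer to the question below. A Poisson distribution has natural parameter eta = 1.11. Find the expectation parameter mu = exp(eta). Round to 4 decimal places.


Expectation parameter for Poisson exponential family:
mu = exp(eta).
eta = 1.11.
mu = exp(1.11) = 3.0344

3.0344


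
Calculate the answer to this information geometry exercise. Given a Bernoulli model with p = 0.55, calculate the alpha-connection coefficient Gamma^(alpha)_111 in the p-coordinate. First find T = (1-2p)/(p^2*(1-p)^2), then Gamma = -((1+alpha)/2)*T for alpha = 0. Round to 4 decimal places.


Skewness (Amari-Chentsov) tensor: T = (1-2p)/(p^2*(1-p)^2).
p = 0.55, 1-2p = -0.1, p^2 = 0.3025, (1-p)^2 = 0.2025.
T = -0.1/(0.3025 * 0.2025) = -1.632486.
In the p-coordinate, Gamma^(alpha) = Gamma^(0) - (alpha/2)*T with Gamma^(0) = (1/2)*g'(p) = -T/2,
so Gamma^(alpha) = -((1+alpha)/2)*T.
alpha = 0, -(1+alpha)/2 = -0.5.
Gamma = -0.5 * -1.632486 = 0.8162

0.8162


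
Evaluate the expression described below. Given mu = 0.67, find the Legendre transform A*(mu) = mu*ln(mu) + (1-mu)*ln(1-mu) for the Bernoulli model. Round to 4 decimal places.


Legendre transform for Bernoulli:
A*(mu) = mu*log(mu) + (1-mu)*log(1-mu).
mu = 0.67, 1-mu = 0.33.
mu*log(mu) = 0.67*log(0.67) = -0.26832.
(1-mu)*log(1-mu) = 0.33*log(0.33) = -0.365859.
A* = -0.26832 + -0.365859 = -0.6342

-0.6342


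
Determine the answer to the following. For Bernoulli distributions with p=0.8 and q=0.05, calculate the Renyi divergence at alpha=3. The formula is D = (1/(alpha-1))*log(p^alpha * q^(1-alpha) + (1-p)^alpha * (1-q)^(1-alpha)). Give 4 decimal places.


Renyi divergence of order alpha between Bernoulli distributions:
D = (1/(alpha-1))*log(p^alpha * q^(1-alpha) + (1-p)^alpha * (1-q)^(1-alpha)).
alpha = 3, p = 0.8, q = 0.05.
p^alpha * q^(1-alpha) = 0.8^3 * 0.05^-2 = 204.8.
(1-p)^alpha * (1-q)^(1-alpha) = 0.2^3 * 0.95^-2 = 0.008864.
sum = 204.8 + 0.008864 = 204.808864.
D = (1/2)*log(204.808864) = 2.6610

2.6610


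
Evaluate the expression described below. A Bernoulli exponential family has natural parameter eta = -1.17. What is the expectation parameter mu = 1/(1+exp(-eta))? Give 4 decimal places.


Dual coordinate (expectation parameter) for Bernoulli:
mu = 1/(1+exp(-eta)).
eta = -1.17.
exp(-eta) = exp(1.17) = 3.221993.
mu = 1/(1+3.221993) = 0.2369

0.2369


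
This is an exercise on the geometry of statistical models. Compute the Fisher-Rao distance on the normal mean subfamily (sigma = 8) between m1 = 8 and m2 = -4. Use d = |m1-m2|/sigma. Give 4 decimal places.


On the fixed-variance normal subfamily, geodesic distance = |m1-m2|/sigma.
|8 - -4| = 12.
sigma = 8.
d = 12/8 = 1.5000

1.5000


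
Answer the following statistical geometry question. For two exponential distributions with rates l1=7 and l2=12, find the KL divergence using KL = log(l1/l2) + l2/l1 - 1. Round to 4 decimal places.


KL divergence for exponential family:
KL = log(l1/l2) + l2/l1 - 1.
log(7/12) = -0.538997.
12/7 = 1.714286.
KL = -0.538997 + 1.714286 - 1 = 0.1753

0.1753


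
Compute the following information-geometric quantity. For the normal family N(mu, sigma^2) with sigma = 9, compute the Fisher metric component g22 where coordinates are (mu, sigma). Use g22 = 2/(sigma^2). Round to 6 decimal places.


For the 2-parameter normal family, the Fisher metric has:
  g11 = 1/sigma^2, g22 = 2/sigma^2.
sigma = 9, sigma^2 = 81.
g22 = 0.024691

0.024691


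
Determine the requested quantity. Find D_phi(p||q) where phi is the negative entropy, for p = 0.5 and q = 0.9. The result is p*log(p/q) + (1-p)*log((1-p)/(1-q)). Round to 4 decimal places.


Bregman divergence with negative entropy generator:
D = p*log(p/q) + (1-p)*log((1-p)/(1-q)).
p = 0.5, q = 0.9.
p*log(p/q) = 0.5*log(0.5/0.9) = -0.293893.
(1-p)*log((1-p)/(1-q)) = 0.5*log(0.5/0.1) = 0.804719.
D = -0.293893 + 0.804719 = 0.5108

0.5108


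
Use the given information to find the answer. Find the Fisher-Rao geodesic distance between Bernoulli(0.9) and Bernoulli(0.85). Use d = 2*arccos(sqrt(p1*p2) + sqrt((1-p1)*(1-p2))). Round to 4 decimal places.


Geodesic distance on Bernoulli manifold:
d(p1,p2) = 2*arccos(sqrt(p1*p2) + sqrt((1-p1)*(1-p2))).
sqrt(p1*p2) = sqrt(0.9*0.85) = 0.874643.
sqrt((1-p1)*(1-p2)) = sqrt(0.1*0.15) = 0.122474.
arg = 0.874643 + 0.122474 = 0.997117.
d = 2*arccos(0.997117) = 0.1519

0.1519


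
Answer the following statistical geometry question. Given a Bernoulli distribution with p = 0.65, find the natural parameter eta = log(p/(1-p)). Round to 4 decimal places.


Natural parameter for Bernoulli: eta = log(p/(1-p)).
p = 0.65, 1-p = 0.35.
p/(1-p) = 1.857143.
eta = log(1.857143) = 0.6190

0.6190


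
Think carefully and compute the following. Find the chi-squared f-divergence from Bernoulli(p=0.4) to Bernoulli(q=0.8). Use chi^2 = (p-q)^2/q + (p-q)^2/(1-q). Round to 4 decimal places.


Chi-squared divergence between Bernoulli distributions:
chi^2 = (p-q)^2/q + (p-q)^2/(1-q).
p = 0.4, q = 0.8, p-q = -0.4.
(p-q)^2 = 0.16.
term1 = 0.16/0.8 = 0.2.
term2 = 0.16/0.2 = 0.8.
chi^2 = 0.2 + 0.8 = 1.0000

1.0000


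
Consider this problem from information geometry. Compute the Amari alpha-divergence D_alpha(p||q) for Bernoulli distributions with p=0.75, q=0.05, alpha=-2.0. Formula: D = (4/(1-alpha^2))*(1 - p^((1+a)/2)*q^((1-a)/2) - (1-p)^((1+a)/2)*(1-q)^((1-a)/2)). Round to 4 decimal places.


Amari alpha-divergence:
D = (4/(1-alpha^2))*(1 - p^((1+a)/2)*q^((1-a)/2) - (1-p)^((1+a)/2)*(1-q)^((1-a)/2)).
alpha = -2.0, p = 0.75, q = 0.05.
e1 = (1+alpha)/2 = -0.5, e2 = (1-alpha)/2 = 1.5.
t1 = p^e1 * q^e2 = 0.75^-0.5 * 0.05^1.5 = 0.01291.
t2 = (1-p)^e1 * (1-q)^e2 = 0.25^-0.5 * 0.95^1.5 = 1.851891.
4/(1-alpha^2) = -1.333333.
D = -1.333333*(1 - 0.01291 - 1.851891) = 1.1531

1.1531


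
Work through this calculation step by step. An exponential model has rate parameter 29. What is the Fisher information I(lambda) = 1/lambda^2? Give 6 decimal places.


Fisher information for exponential: I(lambda) = 1/lambda^2.
lambda = 29, lambda^2 = 841.
I = 1/841 = 0.001189

0.001189


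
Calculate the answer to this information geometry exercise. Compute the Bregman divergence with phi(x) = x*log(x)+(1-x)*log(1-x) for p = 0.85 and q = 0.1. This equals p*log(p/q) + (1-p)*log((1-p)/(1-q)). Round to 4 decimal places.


Bregman divergence with negative entropy generator:
D = p*log(p/q) + (1-p)*log((1-p)/(1-q)).
p = 0.85, q = 0.1.
p*log(p/q) = 0.85*log(0.85/0.1) = 1.819056.
(1-p)*log((1-p)/(1-q)) = 0.15*log(0.15/0.9) = -0.268764.
D = 1.819056 + -0.268764 = 1.5503

1.5503


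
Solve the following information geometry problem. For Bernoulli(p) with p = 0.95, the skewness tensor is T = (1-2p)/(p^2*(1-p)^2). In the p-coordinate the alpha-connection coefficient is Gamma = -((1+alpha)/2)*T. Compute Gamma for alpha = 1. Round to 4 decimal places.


Skewness (Amari-Chentsov) tensor: T = (1-2p)/(p^2*(1-p)^2).
p = 0.95, 1-2p = -0.9, p^2 = 0.9025, (1-p)^2 = 0.0025.
T = -0.9/(0.9025 * 0.0025) = -398.891967.
In the p-coordinate, Gamma^(alpha) = Gamma^(0) - (alpha/2)*T with Gamma^(0) = (1/2)*g'(p) = -T/2,
so Gamma^(alpha) = -((1+alpha)/2)*T.
alpha = 1, -(1+alpha)/2 = -1.0.
Gamma = -1.0 * -398.891967 = 398.8920

398.8920


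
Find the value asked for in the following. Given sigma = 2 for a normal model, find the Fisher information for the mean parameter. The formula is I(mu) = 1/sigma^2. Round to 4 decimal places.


The Fisher information for the mean of a normal distribution is I(mu) = 1/sigma^2.
sigma = 2, so sigma^2 = 4.
I(mu) = 1/4 = 0.2500

0.2500


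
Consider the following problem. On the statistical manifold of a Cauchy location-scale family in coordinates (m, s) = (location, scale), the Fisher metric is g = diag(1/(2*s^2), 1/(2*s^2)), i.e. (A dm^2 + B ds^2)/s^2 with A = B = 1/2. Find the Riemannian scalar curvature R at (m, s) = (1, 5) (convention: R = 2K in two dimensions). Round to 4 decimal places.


The metric has the form g = (A dm^2 + B ds^2)/s^2 with A = 1/2, B = 1/2.
Substitute u = sqrt(A/B)*m: g = B*(du^2 + ds^2)/s^2, i.e. B times the
Poincare upper half-plane metric, which has constant Gaussian curvature -1.
Scaling a 2D metric by a constant c divides the Gaussian curvature by c,
so K = -1/B = -1/(1/2) = -2.0000 everywhere (the point (m, s) = (1, 5) is irrelevant:
the curvature is constant).
Scalar curvature in dimension 2: R = 2K = -2/(1/2) = -4.0000.

-4.0000


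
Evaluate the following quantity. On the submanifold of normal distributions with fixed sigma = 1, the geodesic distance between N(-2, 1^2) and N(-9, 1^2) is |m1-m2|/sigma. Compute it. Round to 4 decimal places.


On the fixed-variance normal subfamily, geodesic distance = |m1-m2|/sigma.
|-2 - -9| = 7.
sigma = 1.
d = 7/1 = 7.0000

7.0000


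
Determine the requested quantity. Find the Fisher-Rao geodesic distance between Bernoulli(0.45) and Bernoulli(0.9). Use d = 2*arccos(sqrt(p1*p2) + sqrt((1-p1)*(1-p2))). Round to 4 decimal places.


Geodesic distance on Bernoulli manifold:
d(p1,p2) = 2*arccos(sqrt(p1*p2) + sqrt((1-p1)*(1-p2))).
sqrt(p1*p2) = sqrt(0.45*0.9) = 0.636396.
sqrt((1-p1)*(1-p2)) = sqrt(0.55*0.1) = 0.234521.
arg = 0.636396 + 0.234521 = 0.870917.
d = 2*arccos(0.870917) = 1.0275

1.0275


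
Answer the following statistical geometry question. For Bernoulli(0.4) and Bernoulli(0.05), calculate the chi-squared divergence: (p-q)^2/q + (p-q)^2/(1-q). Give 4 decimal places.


Chi-squared divergence between Bernoulli distributions:
chi^2 = (p-q)^2/q + (p-q)^2/(1-q).
p = 0.4, q = 0.05, p-q = 0.35.
(p-q)^2 = 0.1225.
term1 = 0.1225/0.05 = 2.45.
term2 = 0.1225/0.95 = 0.128947.
chi^2 = 2.45 + 0.128947 = 2.5789

2.5789


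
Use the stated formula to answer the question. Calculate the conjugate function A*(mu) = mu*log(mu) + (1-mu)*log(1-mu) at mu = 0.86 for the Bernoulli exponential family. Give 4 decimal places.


Legendre transform for Bernoulli:
A*(mu) = mu*log(mu) + (1-mu)*log(1-mu).
mu = 0.86, 1-mu = 0.14.
mu*log(mu) = 0.86*log(0.86) = -0.129708.
(1-mu)*log(1-mu) = 0.14*log(0.14) = -0.275256.
A* = -0.129708 + -0.275256 = -0.4050

-0.4050


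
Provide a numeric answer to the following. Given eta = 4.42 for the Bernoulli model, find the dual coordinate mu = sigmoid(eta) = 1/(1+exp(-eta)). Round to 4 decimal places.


Dual coordinate (expectation parameter) for Bernoulli:
mu = 1/(1+exp(-eta)).
eta = 4.42.
exp(-eta) = exp(-4.42) = 0.012034.
mu = 1/(1+0.012034) = 0.9881

0.9881


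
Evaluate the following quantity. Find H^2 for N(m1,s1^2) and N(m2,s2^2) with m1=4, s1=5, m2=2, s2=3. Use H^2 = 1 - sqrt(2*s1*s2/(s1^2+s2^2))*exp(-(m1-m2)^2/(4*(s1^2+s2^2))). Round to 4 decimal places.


Squared Hellinger distance for Gaussians:
H^2 = 1 - sqrt(2*s1*s2/(s1^2+s2^2)) * exp(-(m1-m2)^2/(4*(s1^2+s2^2))).
s1^2 = 25, s2^2 = 9, s1^2+s2^2 = 34.
sqrt(2*5*3/(34)) = 0.939336.
(m1-m2)^2 = (2)^2 = 4.
exp(-4/(4*34)) = exp(-0.029412) = 0.971017.
H^2 = 1 - 0.939336*0.971017 = 0.0879

0.0879


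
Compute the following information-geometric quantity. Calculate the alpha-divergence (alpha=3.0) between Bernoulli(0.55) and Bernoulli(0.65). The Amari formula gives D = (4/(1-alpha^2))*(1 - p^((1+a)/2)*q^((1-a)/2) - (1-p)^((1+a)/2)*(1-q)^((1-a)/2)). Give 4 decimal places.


Amari alpha-divergence:
D = (4/(1-alpha^2))*(1 - p^((1+a)/2)*q^((1-a)/2) - (1-p)^((1+a)/2)*(1-q)^((1-a)/2)).
alpha = 3.0, p = 0.55, q = 0.65.
e1 = (1+alpha)/2 = 2.0, e2 = (1-alpha)/2 = -1.0.
t1 = p^e1 * q^e2 = 0.55^2.0 * 0.65^-1.0 = 0.465385.
t2 = (1-p)^e1 * (1-q)^e2 = 0.45^2.0 * 0.35^-1.0 = 0.578571.
4/(1-alpha^2) = -0.5.
D = -0.5*(1 - 0.465385 - 0.578571) = 0.0220

0.0220


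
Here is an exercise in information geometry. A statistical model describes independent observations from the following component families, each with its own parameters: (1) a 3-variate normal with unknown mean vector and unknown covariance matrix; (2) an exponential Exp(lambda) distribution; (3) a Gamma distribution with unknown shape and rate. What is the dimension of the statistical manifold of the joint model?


The dimension of a statistical manifold equals the number of free
(independent) real parameters of the model. For a product of independent
blocks the parameter counts add.
- 3-variate normal: 3 (mean) + 3*4/2 = 6 (symmetric covariance) = 9.
- exponential (lambda): 1.
- Gamma (shape, rate): 2.
Total = 9 + 1 + 2 = 12.
Dimension = 12

12


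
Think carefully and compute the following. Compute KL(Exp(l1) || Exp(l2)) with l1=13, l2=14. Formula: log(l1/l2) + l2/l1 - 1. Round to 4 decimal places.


KL divergence for exponential family:
KL = log(l1/l2) + l2/l1 - 1.
log(13/14) = -0.074108.
14/13 = 1.076923.
KL = -0.074108 + 1.076923 - 1 = 0.0028

0.0028


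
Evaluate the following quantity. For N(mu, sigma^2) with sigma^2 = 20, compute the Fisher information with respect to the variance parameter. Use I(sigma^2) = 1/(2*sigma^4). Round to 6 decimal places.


Fisher information for variance: I(sigma^2) = 1/(2*sigma^4).
sigma^2 = 20, so sigma^4 = 400.
I = 1/(2*400) = 1/800 = 0.001250

0.001250


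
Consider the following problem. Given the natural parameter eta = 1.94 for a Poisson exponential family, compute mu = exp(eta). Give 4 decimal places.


Expectation parameter for Poisson exponential family:
mu = exp(eta).
eta = 1.94.
mu = exp(1.94) = 6.9588

6.9588


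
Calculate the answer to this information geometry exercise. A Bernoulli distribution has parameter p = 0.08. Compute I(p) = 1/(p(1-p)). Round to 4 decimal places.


For Bernoulli(p), Fisher information is I(p) = 1/(p*(1-p)).
p = 0.08, 1-p = 0.92.
p*(1-p) = 0.0736.
I(p) = 1/0.0736 = 13.5870

13.5870


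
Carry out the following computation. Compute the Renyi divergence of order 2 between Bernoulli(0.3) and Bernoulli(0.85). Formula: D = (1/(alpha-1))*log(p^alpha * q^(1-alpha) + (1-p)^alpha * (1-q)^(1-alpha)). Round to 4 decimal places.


Renyi divergence of order alpha between Bernoulli distributions:
D = (1/(alpha-1))*log(p^alpha * q^(1-alpha) + (1-p)^alpha * (1-q)^(1-alpha)).
alpha = 2, p = 0.3, q = 0.85.
p^alpha * q^(1-alpha) = 0.3^2 * 0.85^-1 = 0.105882.
(1-p)^alpha * (1-q)^(1-alpha) = 0.7^2 * 0.15^-1 = 3.266667.
sum = 0.105882 + 3.266667 = 3.372549.
D = (1/1)*log(3.372549) = 1.2157

1.2157


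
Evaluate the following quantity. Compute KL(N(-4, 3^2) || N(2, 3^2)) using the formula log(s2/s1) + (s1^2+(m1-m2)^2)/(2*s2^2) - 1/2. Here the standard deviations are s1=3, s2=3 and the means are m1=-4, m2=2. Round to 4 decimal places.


KL divergence between normal distributions:
KL = log(s2/s1) + (s1^2 + (m1-m2)^2)/(2*s2^2) - 1/2.
log(3/3) = 0.0.
(3^2 + (-4-2)^2)/(2*3^2) = (9 + 36)/18 = 2.5.
KL = 0.0 + 2.5 - 0.5 = 2.0000

2.0000


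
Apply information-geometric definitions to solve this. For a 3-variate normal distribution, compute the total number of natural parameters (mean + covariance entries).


Exponential family dimension calculation:
For 3-dim MVN: mean has 3 params, covariance has 3*4/2 = 6 unique entries.
Total dim = 3 + 6 = 9.

9


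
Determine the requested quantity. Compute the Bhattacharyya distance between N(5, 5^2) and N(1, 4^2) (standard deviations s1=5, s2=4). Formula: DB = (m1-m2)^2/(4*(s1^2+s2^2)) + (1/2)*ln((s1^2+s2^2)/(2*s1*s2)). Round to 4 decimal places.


Bhattacharyya distance between two Gaussians:
DB = (m1-m2)^2/(4*(s1^2+s2^2)) + (1/2)*ln((s1^2+s2^2)/(2*s1*s2)).
(m1-m2)^2 = (4)^2 = 16.
s1^2+s2^2 = 25 + 16 = 41.
term1 = 16/164 = 0.097561.
term2 = 0.5*ln(41/40.0) = 0.012346.
DB = 0.097561 + 0.012346 = 0.1099

0.1099


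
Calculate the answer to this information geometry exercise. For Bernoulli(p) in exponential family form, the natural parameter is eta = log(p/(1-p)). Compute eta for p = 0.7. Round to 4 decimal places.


Natural parameter for Bernoulli: eta = log(p/(1-p)).
p = 0.7, 1-p = 0.3.
p/(1-p) = 2.333333.
eta = log(2.333333) = 0.8473

0.8473


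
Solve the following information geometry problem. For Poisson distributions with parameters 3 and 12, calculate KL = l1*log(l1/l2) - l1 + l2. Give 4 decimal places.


KL divergence for Poisson:
KL = l1*log(l1/l2) - l1 + l2.
l1 = 3, l2 = 12.
log(3/12) = -1.386294.
l1*log(l1/l2) = 3 * -1.386294 = -4.158883.
KL = -4.158883 - 3 + 12 = 4.8411

4.8411


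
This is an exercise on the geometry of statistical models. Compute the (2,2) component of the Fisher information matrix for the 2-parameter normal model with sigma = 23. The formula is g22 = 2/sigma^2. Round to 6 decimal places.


For the 2-parameter normal family, the Fisher metric has:
  g11 = 1/sigma^2, g22 = 2/sigma^2.
sigma = 23, sigma^2 = 529.
g22 = 0.003781

0.003781


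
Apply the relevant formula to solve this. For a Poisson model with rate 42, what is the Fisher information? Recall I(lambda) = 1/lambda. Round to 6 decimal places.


Fisher information for Poisson: I(lambda) = 1/lambda.
lambda = 42.
I(lambda) = 1/42 = 0.023810

0.023810


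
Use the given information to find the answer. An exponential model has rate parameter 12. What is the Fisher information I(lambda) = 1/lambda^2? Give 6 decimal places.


Fisher information for exponential: I(lambda) = 1/lambda^2.
lambda = 12, lambda^2 = 144.
I = 1/144 = 0.006944

0.006944


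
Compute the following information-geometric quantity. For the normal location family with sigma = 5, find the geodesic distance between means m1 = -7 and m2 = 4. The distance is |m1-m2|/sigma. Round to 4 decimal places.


On the fixed-variance normal subfamily, geodesic distance = |m1-m2|/sigma.
|-7 - 4| = 11.
sigma = 5.
d = 11/5 = 2.2000

2.2000


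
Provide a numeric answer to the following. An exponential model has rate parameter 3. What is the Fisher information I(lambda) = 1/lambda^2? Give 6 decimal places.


Fisher information for exponential: I(lambda) = 1/lambda^2.
lambda = 3, lambda^2 = 9.
I = 1/9 = 0.111111

0.111111


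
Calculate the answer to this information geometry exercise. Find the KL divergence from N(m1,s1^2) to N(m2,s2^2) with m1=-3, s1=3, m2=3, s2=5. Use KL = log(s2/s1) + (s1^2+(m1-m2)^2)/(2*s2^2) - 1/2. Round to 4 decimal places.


KL divergence between normal distributions:
KL = log(s2/s1) + (s1^2 + (m1-m2)^2)/(2*s2^2) - 1/2.
log(5/3) = 0.510826.
(3^2 + (-3-3)^2)/(2*5^2) = (9 + 36)/50 = 0.9.
KL = 0.510826 + 0.9 - 0.5 = 0.9108

0.9108


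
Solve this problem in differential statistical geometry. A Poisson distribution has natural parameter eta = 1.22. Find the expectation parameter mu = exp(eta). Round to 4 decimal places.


Expectation parameter for Poisson exponential family:
mu = exp(eta).
eta = 1.22.
mu = exp(1.22) = 3.3872

3.3872


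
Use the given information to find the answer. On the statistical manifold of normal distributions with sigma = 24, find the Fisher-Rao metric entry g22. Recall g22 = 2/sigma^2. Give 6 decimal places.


For the 2-parameter normal family, the Fisher metric has:
  g11 = 1/sigma^2, g22 = 2/sigma^2.
sigma = 24, sigma^2 = 576.
g22 = 0.003472

0.003472


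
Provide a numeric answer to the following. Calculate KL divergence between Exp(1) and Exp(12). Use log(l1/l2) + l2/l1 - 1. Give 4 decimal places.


KL divergence for exponential family:
KL = log(l1/l2) + l2/l1 - 1.
log(1/12) = -2.484907.
12/1 = 12.0.
KL = -2.484907 + 12.0 - 1 = 8.5151

8.5151


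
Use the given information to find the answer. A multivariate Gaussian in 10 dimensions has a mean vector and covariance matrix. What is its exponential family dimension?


Exponential family dimension calculation:
For 10-dim MVN: mean has 10 params, covariance has 10*11/2 = 55 unique entries.
Total dim = 10 + 55 = 65.

65


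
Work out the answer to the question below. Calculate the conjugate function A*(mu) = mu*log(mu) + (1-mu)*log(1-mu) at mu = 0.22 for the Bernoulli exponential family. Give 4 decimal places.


Legendre transform for Bernoulli:
A*(mu) = mu*log(mu) + (1-mu)*log(1-mu).
mu = 0.22, 1-mu = 0.78.
mu*log(mu) = 0.22*log(0.22) = -0.333108.
(1-mu)*log(1-mu) = 0.78*log(0.78) = -0.1938.
A* = -0.333108 + -0.1938 = -0.5269

-0.5269


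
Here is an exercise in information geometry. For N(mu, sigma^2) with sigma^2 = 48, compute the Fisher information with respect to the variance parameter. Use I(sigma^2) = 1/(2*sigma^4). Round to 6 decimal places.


Fisher information for variance: I(sigma^2) = 1/(2*sigma^4).
sigma^2 = 48, so sigma^4 = 2304.
I = 1/(2*2304) = 1/4608 = 0.000217

0.000217


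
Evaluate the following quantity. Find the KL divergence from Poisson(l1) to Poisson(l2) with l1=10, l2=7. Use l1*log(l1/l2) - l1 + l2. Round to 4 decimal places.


KL divergence for Poisson:
KL = l1*log(l1/l2) - l1 + l2.
l1 = 10, l2 = 7.
log(10/7) = 0.356675.
l1*log(l1/l2) = 10 * 0.356675 = 3.566749.
KL = 3.566749 - 10 + 7 = 0.5667

0.5667


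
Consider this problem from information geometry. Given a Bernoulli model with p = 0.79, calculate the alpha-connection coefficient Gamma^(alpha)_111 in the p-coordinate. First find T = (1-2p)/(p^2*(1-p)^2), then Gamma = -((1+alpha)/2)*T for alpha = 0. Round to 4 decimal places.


Skewness (Amari-Chentsov) tensor: T = (1-2p)/(p^2*(1-p)^2).
p = 0.79, 1-2p = -0.58, p^2 = 0.6241, (1-p)^2 = 0.0441.
T = -0.58/(0.6241 * 0.0441) = -21.07343.
In the p-coordinate, Gamma^(alpha) = Gamma^(0) - (alpha/2)*T with Gamma^(0) = (1/2)*g'(p) = -T/2,
so Gamma^(alpha) = -((1+alpha)/2)*T.
alpha = 0, -(1+alpha)/2 = -0.5.
Gamma = -0.5 * -21.07343 = 10.5367

10.5367


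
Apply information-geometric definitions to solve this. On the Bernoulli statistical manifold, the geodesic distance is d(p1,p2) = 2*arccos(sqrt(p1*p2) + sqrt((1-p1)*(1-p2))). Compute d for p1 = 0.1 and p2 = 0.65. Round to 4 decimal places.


Geodesic distance on Bernoulli manifold:
d(p1,p2) = 2*arccos(sqrt(p1*p2) + sqrt((1-p1)*(1-p2))).
sqrt(p1*p2) = sqrt(0.1*0.65) = 0.254951.
sqrt((1-p1)*(1-p2)) = sqrt(0.9*0.35) = 0.561249.
arg = 0.254951 + 0.561249 = 0.8162.
d = 2*arccos(0.8162) = 1.2320

1.2320


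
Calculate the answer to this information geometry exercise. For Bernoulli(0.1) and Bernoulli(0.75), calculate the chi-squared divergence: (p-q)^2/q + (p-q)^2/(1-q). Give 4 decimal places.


Chi-squared divergence between Bernoulli distributions:
chi^2 = (p-q)^2/q + (p-q)^2/(1-q).
p = 0.1, q = 0.75, p-q = -0.65.
(p-q)^2 = 0.4225.
term1 = 0.4225/0.75 = 0.563333.
term2 = 0.4225/0.25 = 1.69.
chi^2 = 0.563333 + 1.69 = 2.2533

2.2533


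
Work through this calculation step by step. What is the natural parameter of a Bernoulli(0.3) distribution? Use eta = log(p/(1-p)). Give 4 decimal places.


Natural parameter for Bernoulli: eta = log(p/(1-p)).
p = 0.3, 1-p = 0.7.
p/(1-p) = 0.428571.
eta = log(0.428571) = -0.8473

-0.8473


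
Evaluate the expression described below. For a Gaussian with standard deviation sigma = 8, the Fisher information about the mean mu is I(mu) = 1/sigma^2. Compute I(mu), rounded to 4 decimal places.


The Fisher information for the mean of a normal distribution is I(mu) = 1/sigma^2.
sigma = 8, so sigma^2 = 64.
I(mu) = 1/64 = 0.0156

0.0156


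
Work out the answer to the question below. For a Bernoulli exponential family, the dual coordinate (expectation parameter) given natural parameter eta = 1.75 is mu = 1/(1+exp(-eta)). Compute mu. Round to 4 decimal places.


Dual coordinate (expectation parameter) for Bernoulli:
mu = 1/(1+exp(-eta)).
eta = 1.75.
exp(-eta) = exp(-1.75) = 0.173774.
mu = 1/(1+0.173774) = 0.8520

0.8520


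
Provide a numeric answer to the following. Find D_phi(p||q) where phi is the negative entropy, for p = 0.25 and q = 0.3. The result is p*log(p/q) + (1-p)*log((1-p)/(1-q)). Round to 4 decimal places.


Bregman divergence with negative entropy generator:
D = p*log(p/q) + (1-p)*log((1-p)/(1-q)).
p = 0.25, q = 0.3.
p*log(p/q) = 0.25*log(0.25/0.3) = -0.04558.
(1-p)*log((1-p)/(1-q)) = 0.75*log(0.75/0.7) = 0.051745.
D = -0.04558 + 0.051745 = 0.0062

0.0062


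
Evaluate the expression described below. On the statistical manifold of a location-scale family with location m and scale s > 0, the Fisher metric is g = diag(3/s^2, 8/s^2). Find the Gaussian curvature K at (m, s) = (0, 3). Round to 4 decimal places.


The metric has the form g = (A dm^2 + B ds^2)/s^2 with A = 3, B = 8.
Substitute u = sqrt(A/B)*m: g = B*(du^2 + ds^2)/s^2, i.e. B times the
Poincare upper half-plane metric, which has constant Gaussian curvature -1.
Scaling a 2D metric by a constant c divides the Gaussian curvature by c,
so K = -1/B = -1/(8) = -0.1250 everywhere (the point (m, s) = (0, 3) is irrelevant:
the curvature is constant).
The requested Gaussian curvature is K = -0.1250.

-0.1250


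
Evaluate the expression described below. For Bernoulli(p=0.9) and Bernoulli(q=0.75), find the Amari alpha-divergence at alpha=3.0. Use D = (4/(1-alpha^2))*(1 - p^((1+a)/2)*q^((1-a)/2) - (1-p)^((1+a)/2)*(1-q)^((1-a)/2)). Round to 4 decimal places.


Amari alpha-divergence:
D = (4/(1-alpha^2))*(1 - p^((1+a)/2)*q^((1-a)/2) - (1-p)^((1+a)/2)*(1-q)^((1-a)/2)).
alpha = 3.0, p = 0.9, q = 0.75.
e1 = (1+alpha)/2 = 2.0, e2 = (1-alpha)/2 = -1.0.
t1 = p^e1 * q^e2 = 0.9^2.0 * 0.75^-1.0 = 1.08.
t2 = (1-p)^e1 * (1-q)^e2 = 0.1^2.0 * 0.25^-1.0 = 0.04.
4/(1-alpha^2) = -0.5.
D = -0.5*(1 - 1.08 - 0.04) = 0.0600

0.0600


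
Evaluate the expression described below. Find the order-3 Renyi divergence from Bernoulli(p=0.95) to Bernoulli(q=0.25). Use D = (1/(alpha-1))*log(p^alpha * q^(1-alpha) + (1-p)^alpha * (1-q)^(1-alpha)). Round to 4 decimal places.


Renyi divergence of order alpha between Bernoulli distributions:
D = (1/(alpha-1))*log(p^alpha * q^(1-alpha) + (1-p)^alpha * (1-q)^(1-alpha)).
alpha = 3, p = 0.95, q = 0.25.
p^alpha * q^(1-alpha) = 0.95^3 * 0.25^-2 = 13.718.
(1-p)^alpha * (1-q)^(1-alpha) = 0.05^3 * 0.75^-2 = 0.000222.
sum = 13.718 + 0.000222 = 13.718222.
D = (1/2)*log(13.718222) = 1.3094

1.3094


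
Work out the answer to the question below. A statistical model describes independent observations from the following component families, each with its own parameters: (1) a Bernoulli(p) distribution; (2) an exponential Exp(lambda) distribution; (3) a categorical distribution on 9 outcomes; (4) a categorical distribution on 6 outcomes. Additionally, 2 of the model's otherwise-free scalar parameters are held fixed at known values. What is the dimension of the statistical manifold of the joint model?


The dimension of a statistical manifold equals the number of free
(independent) real parameters of the model. For a product of independent
blocks the parameter counts add.
- Bernoulli (p): 1.
- exponential (lambda): 1.
- categorical on 9 outcomes (probabilities sum to 1): 9-1 = 8.
- categorical on 6 outcomes (probabilities sum to 1): 6-1 = 5.
Total = 1 + 1 + 8 + 5 = 15.
2 parameter(s) fixed at known values: 15 - 2 = 13.
Dimension = 13

13


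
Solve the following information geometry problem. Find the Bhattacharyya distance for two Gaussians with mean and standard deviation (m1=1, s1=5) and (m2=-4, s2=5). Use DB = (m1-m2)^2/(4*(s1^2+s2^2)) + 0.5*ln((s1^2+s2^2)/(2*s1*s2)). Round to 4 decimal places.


Bhattacharyya distance between two Gaussians:
DB = (m1-m2)^2/(4*(s1^2+s2^2)) + (1/2)*ln((s1^2+s2^2)/(2*s1*s2)).
(m1-m2)^2 = (5)^2 = 25.
s1^2+s2^2 = 25 + 25 = 50.
term1 = 25/200 = 0.125.
term2 = 0.5*ln(50/50.0) = 0.0.
DB = 0.125 + 0.0 = 0.1250

0.1250


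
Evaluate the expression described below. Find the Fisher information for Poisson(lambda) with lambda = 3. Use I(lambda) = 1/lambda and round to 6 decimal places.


Fisher information for Poisson: I(lambda) = 1/lambda.
lambda = 3.
I(lambda) = 1/3 = 0.333333

0.333333


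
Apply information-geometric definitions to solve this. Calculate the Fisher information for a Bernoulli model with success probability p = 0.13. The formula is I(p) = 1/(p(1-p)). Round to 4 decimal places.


For Bernoulli(p), Fisher information is I(p) = 1/(p*(1-p)).
p = 0.13, 1-p = 0.87.
p*(1-p) = 0.1131.
I(p) = 1/0.1131 = 8.8417

8.8417


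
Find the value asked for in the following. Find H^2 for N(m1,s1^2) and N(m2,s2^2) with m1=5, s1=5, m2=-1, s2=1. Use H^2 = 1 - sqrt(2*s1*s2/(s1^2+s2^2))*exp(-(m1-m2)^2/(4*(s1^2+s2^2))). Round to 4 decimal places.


Squared Hellinger distance for Gaussians:
H^2 = 1 - sqrt(2*s1*s2/(s1^2+s2^2)) * exp(-(m1-m2)^2/(4*(s1^2+s2^2))).
s1^2 = 25, s2^2 = 1, s1^2+s2^2 = 26.
sqrt(2*5*1/(26)) = 0.620174.
(m1-m2)^2 = (6)^2 = 36.
exp(-36/(4*26)) = exp(-0.346154) = 0.707404.
H^2 = 1 - 0.620174*0.707404 = 0.5613

0.5613


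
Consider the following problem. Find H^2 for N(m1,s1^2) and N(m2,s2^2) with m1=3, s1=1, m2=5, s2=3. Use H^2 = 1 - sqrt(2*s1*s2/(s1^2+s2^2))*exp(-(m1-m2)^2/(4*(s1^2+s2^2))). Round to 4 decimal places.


Squared Hellinger distance for Gaussians:
H^2 = 1 - sqrt(2*s1*s2/(s1^2+s2^2)) * exp(-(m1-m2)^2/(4*(s1^2+s2^2))).
s1^2 = 1, s2^2 = 9, s1^2+s2^2 = 10.
sqrt(2*1*3/(10)) = 0.774597.
(m1-m2)^2 = (-2)^2 = 4.
exp(-4/(4*10)) = exp(-0.1) = 0.904837.
H^2 = 1 - 0.774597*0.904837 = 0.2991

0.2991


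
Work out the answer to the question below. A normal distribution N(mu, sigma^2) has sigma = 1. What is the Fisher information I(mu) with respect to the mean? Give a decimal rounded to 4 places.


The Fisher information for the mean of a normal distribution is I(mu) = 1/sigma^2.
sigma = 1, so sigma^2 = 1.
I(mu) = 1/1 = 1.0000

1.0000


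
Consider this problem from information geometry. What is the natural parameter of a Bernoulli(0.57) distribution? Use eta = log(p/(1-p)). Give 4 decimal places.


Natural parameter for Bernoulli: eta = log(p/(1-p)).
p = 0.57, 1-p = 0.43.
p/(1-p) = 1.325581.
eta = log(1.325581) = 0.2819

0.2819


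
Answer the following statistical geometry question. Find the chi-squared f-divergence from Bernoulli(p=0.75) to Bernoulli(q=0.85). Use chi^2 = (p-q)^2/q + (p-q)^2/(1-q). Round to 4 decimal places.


Chi-squared divergence between Bernoulli distributions:
chi^2 = (p-q)^2/q + (p-q)^2/(1-q).
p = 0.75, q = 0.85, p-q = -0.1.
(p-q)^2 = 0.01.
term1 = 0.01/0.85 = 0.011765.
term2 = 0.01/0.15 = 0.066667.
chi^2 = 0.011765 + 0.066667 = 0.0784

0.0784


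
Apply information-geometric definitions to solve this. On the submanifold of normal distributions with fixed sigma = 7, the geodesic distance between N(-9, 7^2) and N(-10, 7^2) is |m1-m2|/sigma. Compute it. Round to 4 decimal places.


On the fixed-variance normal subfamily, geodesic distance = |m1-m2|/sigma.
|-9 - -10| = 1.
sigma = 7.
d = 1/7 = 0.1429

0.1429


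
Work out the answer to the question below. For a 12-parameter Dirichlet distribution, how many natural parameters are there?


Exponential family dimension calculation:
Dirichlet with 12 components has 12 natural parameters.

12


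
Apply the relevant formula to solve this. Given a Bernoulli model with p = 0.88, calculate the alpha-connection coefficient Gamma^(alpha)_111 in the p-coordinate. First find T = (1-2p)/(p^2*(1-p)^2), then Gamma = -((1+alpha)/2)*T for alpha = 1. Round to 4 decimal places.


Skewness (Amari-Chentsov) tensor: T = (1-2p)/(p^2*(1-p)^2).
p = 0.88, 1-2p = -0.76, p^2 = 0.7744, (1-p)^2 = 0.0144.
T = -0.76/(0.7744 * 0.0144) = -68.153122.
In the p-coordinate, Gamma^(alpha) = Gamma^(0) - (alpha/2)*T with Gamma^(0) = (1/2)*g'(p) = -T/2,
so Gamma^(alpha) = -((1+alpha)/2)*T.
alpha = 1, -(1+alpha)/2 = -1.0.
Gamma = -1.0 * -68.153122 = 68.1531

68.1531


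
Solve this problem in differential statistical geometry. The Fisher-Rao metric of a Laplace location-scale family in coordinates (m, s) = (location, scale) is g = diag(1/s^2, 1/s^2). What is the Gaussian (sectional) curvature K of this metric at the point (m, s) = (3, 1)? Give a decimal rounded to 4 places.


The metric has the form g = (A dm^2 + B ds^2)/s^2 with A = 1, B = 1.
Substitute u = sqrt(A/B)*m: g = B*(du^2 + ds^2)/s^2, i.e. B times the
Poincare upper half-plane metric, which has constant Gaussian curvature -1.
Scaling a 2D metric by a constant c divides the Gaussian curvature by c,
so K = -1/B = -1/(1) = -1.0000 everywhere (the point (m, s) = (3, 1) is irrelevant:
the curvature is constant).
The requested Gaussian curvature is K = -1.0000.

-1.0000


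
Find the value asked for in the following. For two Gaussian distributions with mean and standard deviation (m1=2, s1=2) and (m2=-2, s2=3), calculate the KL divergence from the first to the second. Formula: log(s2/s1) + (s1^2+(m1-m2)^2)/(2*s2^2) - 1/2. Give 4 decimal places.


KL divergence between normal distributions:
KL = log(s2/s1) + (s1^2 + (m1-m2)^2)/(2*s2^2) - 1/2.
log(3/2) = 0.405465.
(2^2 + (2--2)^2)/(2*3^2) = (4 + 16)/18 = 1.111111.
KL = 0.405465 + 1.111111 - 0.5 = 1.0166

1.0166


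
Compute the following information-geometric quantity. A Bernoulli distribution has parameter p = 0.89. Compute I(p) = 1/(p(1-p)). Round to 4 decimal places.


For Bernoulli(p), Fisher information is I(p) = 1/(p*(1-p)).
p = 0.89, 1-p = 0.11.
p*(1-p) = 0.0979.
I(p) = 1/0.0979 = 10.2145

10.2145


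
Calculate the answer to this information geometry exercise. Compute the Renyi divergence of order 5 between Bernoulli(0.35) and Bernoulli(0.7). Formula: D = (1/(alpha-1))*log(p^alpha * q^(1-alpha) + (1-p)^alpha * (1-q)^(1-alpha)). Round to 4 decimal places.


Renyi divergence of order alpha between Bernoulli distributions:
D = (1/(alpha-1))*log(p^alpha * q^(1-alpha) + (1-p)^alpha * (1-q)^(1-alpha)).
alpha = 5, p = 0.35, q = 0.7.
p^alpha * q^(1-alpha) = 0.35^5 * 0.7^-4 = 0.021875.
(1-p)^alpha * (1-q)^(1-alpha) = 0.65^5 * 0.3^-4 = 14.324576.
sum = 0.021875 + 14.324576 = 14.346451.
D = (1/4)*log(14.346451) = 0.6659

0.6659


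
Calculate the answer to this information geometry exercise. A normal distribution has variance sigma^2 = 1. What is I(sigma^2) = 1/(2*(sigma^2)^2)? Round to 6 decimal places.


Fisher information for variance: I(sigma^2) = 1/(2*sigma^4).
sigma^2 = 1, so sigma^4 = 1.
I = 1/(2*1) = 1/2 = 0.500000

0.500000


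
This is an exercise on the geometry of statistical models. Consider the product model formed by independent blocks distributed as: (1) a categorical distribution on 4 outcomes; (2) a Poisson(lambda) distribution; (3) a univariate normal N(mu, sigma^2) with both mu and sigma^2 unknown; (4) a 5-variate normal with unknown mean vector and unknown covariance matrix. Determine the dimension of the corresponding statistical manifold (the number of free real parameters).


The dimension of a statistical manifold equals the number of free
(independent) real parameters of the model. For a product of independent
blocks the parameter counts add.
- categorical on 4 outcomes (probabilities sum to 1): 4-1 = 3.
- Poisson (lambda): 1.
- normal (mu, sigma^2): 2.
- 5-variate normal: 5 (mean) + 5*6/2 = 15 (symmetric covariance) = 20.
Total = 3 + 1 + 2 + 20 = 26.
Dimension = 26

26


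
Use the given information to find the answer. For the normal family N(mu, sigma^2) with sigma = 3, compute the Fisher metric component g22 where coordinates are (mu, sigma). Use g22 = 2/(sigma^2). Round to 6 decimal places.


For the 2-parameter normal family, the Fisher metric has:
  g11 = 1/sigma^2, g22 = 2/sigma^2.
sigma = 3, sigma^2 = 9.
g22 = 0.222222

0.222222


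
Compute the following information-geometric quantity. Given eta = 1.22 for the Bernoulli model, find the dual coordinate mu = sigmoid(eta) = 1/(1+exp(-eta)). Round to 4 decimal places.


Dual coordinate (expectation parameter) for Bernoulli:
mu = 1/(1+exp(-eta)).
eta = 1.22.
exp(-eta) = exp(-1.22) = 0.29523.
mu = 1/(1+0.29523) = 0.7721

0.7721


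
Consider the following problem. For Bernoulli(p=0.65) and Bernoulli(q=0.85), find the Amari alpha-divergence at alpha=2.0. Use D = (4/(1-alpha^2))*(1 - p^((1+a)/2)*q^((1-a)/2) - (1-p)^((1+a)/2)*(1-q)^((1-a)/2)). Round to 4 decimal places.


Amari alpha-divergence:
D = (4/(1-alpha^2))*(1 - p^((1+a)/2)*q^((1-a)/2) - (1-p)^((1+a)/2)*(1-q)^((1-a)/2)).
alpha = 2.0, p = 0.65, q = 0.85.
e1 = (1+alpha)/2 = 1.5, e2 = (1-alpha)/2 = -0.5.
t1 = p^e1 * q^e2 = 0.65^1.5 * 0.85^-0.5 = 0.568409.
t2 = (1-p)^e1 * (1-q)^e2 = 0.35^1.5 * 0.15^-0.5 = 0.534634.
4/(1-alpha^2) = -1.333333.
D = -1.333333*(1 - 0.568409 - 0.534634) = 0.1374

0.1374


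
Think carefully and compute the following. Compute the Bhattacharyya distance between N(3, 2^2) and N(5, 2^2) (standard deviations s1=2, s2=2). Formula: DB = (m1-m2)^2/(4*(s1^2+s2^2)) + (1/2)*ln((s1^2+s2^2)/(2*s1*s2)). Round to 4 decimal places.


Bhattacharyya distance between two Gaussians:
DB = (m1-m2)^2/(4*(s1^2+s2^2)) + (1/2)*ln((s1^2+s2^2)/(2*s1*s2)).
(m1-m2)^2 = (-2)^2 = 4.
s1^2+s2^2 = 4 + 4 = 8.
term1 = 4/32 = 0.125.
term2 = 0.5*ln(8/8.0) = 0.0.
DB = 0.125 + 0.0 = 0.1250

0.1250


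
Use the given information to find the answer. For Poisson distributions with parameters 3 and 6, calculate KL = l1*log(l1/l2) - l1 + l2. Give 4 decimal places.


KL divergence for Poisson:
KL = l1*log(l1/l2) - l1 + l2.
l1 = 3, l2 = 6.
log(3/6) = -0.693147.
l1*log(l1/l2) = 3 * -0.693147 = -2.079442.
KL = -2.079442 - 3 + 6 = 0.9206

0.9206


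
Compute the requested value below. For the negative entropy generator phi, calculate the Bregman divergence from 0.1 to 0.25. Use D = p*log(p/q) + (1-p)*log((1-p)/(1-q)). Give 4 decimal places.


Bregman divergence with negative entropy generator:
D = p*log(p/q) + (1-p)*log((1-p)/(1-q)).
p = 0.1, q = 0.25.
p*log(p/q) = 0.1*log(0.1/0.25) = -0.091629.
(1-p)*log((1-p)/(1-q)) = 0.9*log(0.9/0.75) = 0.164089.
D = -0.091629 + 0.164089 = 0.0725

0.0725


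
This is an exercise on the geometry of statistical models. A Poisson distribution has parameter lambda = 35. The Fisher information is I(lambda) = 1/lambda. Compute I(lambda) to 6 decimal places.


Fisher information for Poisson: I(lambda) = 1/lambda.
lambda = 35.
I(lambda) = 1/35 = 0.028571

0.028571


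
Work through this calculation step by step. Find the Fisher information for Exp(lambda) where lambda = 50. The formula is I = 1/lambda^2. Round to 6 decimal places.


Fisher information for exponential: I(lambda) = 1/lambda^2.
lambda = 50, lambda^2 = 2500.
I = 1/2500 = 0.000400

0.000400


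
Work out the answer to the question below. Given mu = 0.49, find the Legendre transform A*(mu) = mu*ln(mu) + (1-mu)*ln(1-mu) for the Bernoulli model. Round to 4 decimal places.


Legendre transform for Bernoulli:
A*(mu) = mu*log(mu) + (1-mu)*log(1-mu).
mu = 0.49, 1-mu = 0.51.
mu*log(mu) = 0.49*log(0.49) = -0.349541.
(1-mu)*log(1-mu) = 0.51*log(0.51) = -0.343406.
A* = -0.349541 + -0.343406 = -0.6929

-0.6929


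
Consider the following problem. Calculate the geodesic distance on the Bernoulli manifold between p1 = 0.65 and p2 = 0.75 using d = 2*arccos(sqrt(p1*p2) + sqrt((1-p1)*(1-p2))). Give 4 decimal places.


Geodesic distance on Bernoulli manifold:
d(p1,p2) = 2*arccos(sqrt(p1*p2) + sqrt((1-p1)*(1-p2))).
sqrt(p1*p2) = sqrt(0.65*0.75) = 0.698212.
sqrt((1-p1)*(1-p2)) = sqrt(0.35*0.25) = 0.295804.
arg = 0.698212 + 0.295804 = 0.994016.
d = 2*arccos(0.994016) = 0.2189

0.2189


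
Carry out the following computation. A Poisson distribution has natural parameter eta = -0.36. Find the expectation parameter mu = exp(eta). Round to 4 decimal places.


Expectation parameter for Poisson exponential family:
mu = exp(eta).
eta = -0.36.
mu = exp(-0.36) = 0.6977

0.6977
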